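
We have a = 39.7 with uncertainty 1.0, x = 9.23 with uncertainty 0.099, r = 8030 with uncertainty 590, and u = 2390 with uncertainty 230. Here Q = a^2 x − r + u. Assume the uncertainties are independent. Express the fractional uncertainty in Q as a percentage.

Let p = a^2·x = 14500. δp/p = √((2·δa/a)² + (1·δx/x)²) = √(0.00254 + 0.000115) = 0.0515, so δp = 749.
Q = p − r + u: δQ = √(δp² + δr² + δu²) = √(5.61e+05 + 3.48e+05 + 52900) = 981
Q = 8910, so δQ/Q = 981/8910 = 0.110.

11.0%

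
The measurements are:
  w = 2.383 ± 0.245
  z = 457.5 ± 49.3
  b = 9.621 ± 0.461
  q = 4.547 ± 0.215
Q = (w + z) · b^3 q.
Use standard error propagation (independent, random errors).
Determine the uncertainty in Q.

3.45e+05

Let u = w + z = 459.9. δu = √(δw² + δz²) = √(0.0600 + 2430) = 49.3, so δu/u = 0.107.
Q is then a monomial in u, b, q:
δQ/Q = √((δu/u)² + (3·δb/b)² + (1·δq/q)²) = √(0.0115 + 0.0207 + 0.00224) = 0.185
Q = 1.862e+06, so δQ = 0.185 × 1.862e+06 = 3.45e+05.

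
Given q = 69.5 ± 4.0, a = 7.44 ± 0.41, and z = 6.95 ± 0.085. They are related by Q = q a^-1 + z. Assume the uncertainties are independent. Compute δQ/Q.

Let p = q·a^-1 = 9.34. δp/p = √((1·δq/q)² + (-1·δa/a)²) = √(0.00331 + 0.00304) = 0.0797, so δp = 0.744.
Q = p + z: δQ = √(δp² + δz²) = √(0.554 + 0.00723) = 0.749
Q = 16.3, so δQ/Q = 0.749/16.3 = 0.0460.

0.0460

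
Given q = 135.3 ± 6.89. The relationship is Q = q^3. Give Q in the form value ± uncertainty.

Relative error in a monomial: (δQ/Q)² = Σ (nᵢ · δxᵢ/xᵢ)².
  (3·δq/q)² = (3×0.0509)² = 0.0233
δQ/Q = √(0.0233) = 0.153
Q = 2.477e+06, so δQ = 0.153 × 2.477e+06 = 3.78e+05.

(2.477 ± 0.378) × 10^6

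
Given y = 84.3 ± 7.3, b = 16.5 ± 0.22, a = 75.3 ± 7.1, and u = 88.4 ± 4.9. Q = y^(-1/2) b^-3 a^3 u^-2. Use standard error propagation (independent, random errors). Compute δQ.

Relative error in a monomial: (δQ/Q)² = Σ (nᵢ · δxᵢ/xᵢ)².
  (−½·δy/y)² = (-0.5×0.0866)² = 0.00187;  (-3·δb/b)² = (-3×0.0133)² = 0.00160;  (3·δa/a)² = (3×0.0943)² = 0.0800;  (-2·δu/u)² = (-2×0.0554)² = 0.0123
δQ/Q = √(0.0958) = 0.309
Q = 0.00132, so δQ = 0.309 × 0.00132 = 0.000410.

0.000410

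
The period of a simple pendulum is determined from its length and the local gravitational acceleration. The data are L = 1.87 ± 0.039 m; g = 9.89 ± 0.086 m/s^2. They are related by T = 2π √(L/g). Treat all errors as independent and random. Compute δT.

Relative error in a monomial: (δT/T)² = Σ (nᵢ · δxᵢ/xᵢ)².
  (½·δL/L)² = (0.5×0.0209)² = 0.000109;  (−½·δg/g)² = (-0.5×0.00870)² = 1.89e-05
δT/T = √(0.000128) = 0.0113
T = 2.73 s, so δT = 0.0113 × 2.73 = 0.0309 s.

0.0309 s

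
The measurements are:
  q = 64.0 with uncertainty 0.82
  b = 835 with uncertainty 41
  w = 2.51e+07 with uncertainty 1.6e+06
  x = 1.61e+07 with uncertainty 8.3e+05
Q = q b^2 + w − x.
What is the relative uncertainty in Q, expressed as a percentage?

8.90%

Let p = q·b^2 = 4.46e+07. δp/p = √((1·δq/q)² + (2·δb/b)²) = √(0.000164 + 0.00964) = 0.0990, so δp = 4.42e+06.
Q = p + w − x: δQ = √(δp² + δw² + δx²) = √(1.95e+13 + 2.56e+12 + 6.89e+11) = 4.77e+06
Q = 5.36e+07, so δQ/Q = 4.77e+06/5.36e+07 = 0.0890.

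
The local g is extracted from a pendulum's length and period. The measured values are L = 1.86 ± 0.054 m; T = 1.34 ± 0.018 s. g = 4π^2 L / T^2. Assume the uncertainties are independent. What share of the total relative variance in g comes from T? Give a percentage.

46.1%

(δg/g)² = (1·δL/L)² + (-2·δT/T)²
  L term: (1×0.0290)² = 0.000843
  T term: (-2×0.0134)² = 0.000722
Total = 0.00156. Share from T = 0.000722/0.00156 = 0.461.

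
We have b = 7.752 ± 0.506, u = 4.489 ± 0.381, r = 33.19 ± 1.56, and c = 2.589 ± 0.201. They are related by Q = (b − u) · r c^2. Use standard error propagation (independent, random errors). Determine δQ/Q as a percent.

Let w = b − u = 3.263. δw = √(δb² + δu²) = √(0.256 + 0.145) = 0.633, so δw/w = 0.194.
Q is then a monomial in w, r, c:
δQ/Q = √((δw/w)² + (1·δr/r)² + (2·δc/c)²) = √(0.0377 + 0.00221 + 0.0241) = 0.253

25.3%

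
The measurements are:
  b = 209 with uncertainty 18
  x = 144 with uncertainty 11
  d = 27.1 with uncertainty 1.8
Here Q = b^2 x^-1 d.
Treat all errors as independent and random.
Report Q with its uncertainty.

8220 ± 1640

Each factor contributes (exponent × relative error)² to (δQ/Q)²:
  (2·δb/b)² = (2×0.0861)² = 0.0297;  (-1·δx/x)² = (-1×0.0764)² = 0.00584;  (1·δd/d)² = (1×0.0664)² = 0.00441
δQ/Q = √(0.0399) = 0.200
Q = 8220, so δQ = 0.200 × 8220 = 1640.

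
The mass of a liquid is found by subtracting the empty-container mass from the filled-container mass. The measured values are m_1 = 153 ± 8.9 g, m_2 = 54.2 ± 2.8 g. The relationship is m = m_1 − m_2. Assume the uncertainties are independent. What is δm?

Each term contributes (cᵢ δxᵢ)² to (δm)²:
  (δm_1)² = 79.2;  (δm_2)² = 7.84
δm = √(87.1) = 9.33 g

9.33 g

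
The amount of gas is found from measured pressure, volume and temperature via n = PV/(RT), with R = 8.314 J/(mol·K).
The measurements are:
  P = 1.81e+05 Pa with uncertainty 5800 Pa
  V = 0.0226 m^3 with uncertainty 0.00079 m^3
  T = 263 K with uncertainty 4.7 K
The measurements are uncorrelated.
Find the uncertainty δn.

0.0948 mol

Relative error in a monomial: (δn/n)² = Σ (nᵢ · δxᵢ/xᵢ)².
  (1·δP/P)² = (1×0.0320)² = 0.00103;  (1·δV/V)² = (1×0.0350)² = 0.00122;  (-1·δT/T)² = (-1×0.0179)² = 0.000319
δn/n = √(0.00257) = 0.0507
n = 1.87 mol, so δn = 0.0507 × 1.87 = 0.0948 mol.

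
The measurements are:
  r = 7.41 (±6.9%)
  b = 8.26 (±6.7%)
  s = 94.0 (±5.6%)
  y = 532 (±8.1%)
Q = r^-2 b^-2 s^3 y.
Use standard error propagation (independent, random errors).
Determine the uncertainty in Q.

Relative error in a monomial: (δQ/Q)² = Σ (nᵢ · δxᵢ/xᵢ)².
  (-2·δr/r)² = (-2×0.0690)² = 0.0190;  (-2·δb/b)² = (-2×0.0670)² = 0.0180;  (3·δs/s)² = (3×0.0560)² = 0.0282;  (1·δy/y)² = (1×0.0810)² = 0.00656
δQ/Q = √(0.0718) = 0.268
Q = 1.18e+05, so δQ = 0.268 × 1.18e+05 = 31600.

31600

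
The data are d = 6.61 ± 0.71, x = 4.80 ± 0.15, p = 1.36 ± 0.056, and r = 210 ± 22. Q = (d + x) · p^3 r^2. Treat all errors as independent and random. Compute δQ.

Let u = d + x = 11.4. δu = √(δd² + δx²) = √(0.504 + 0.0225) = 0.726, so δu/u = 0.0636.
Q is then a monomial in u, p, r:
δQ/Q = √((δu/u)² + (3·δp/p)² + (2·δr/r)²) = √(0.00404 + 0.0153 + 0.0439) = 0.251
Q = 1.27e+06, so δQ = 0.251 × 1.27e+06 = 3.18e+05.

3.18e+05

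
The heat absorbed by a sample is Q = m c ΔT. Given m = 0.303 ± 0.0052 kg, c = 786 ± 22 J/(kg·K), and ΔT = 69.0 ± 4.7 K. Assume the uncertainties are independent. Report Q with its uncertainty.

Each factor contributes (exponent × relative error)² to (δQ/Q)²:
  (1·δm/m)² = (1×0.0172)² = 0.000295;  (1·δc/c)² = (1×0.0280)² = 0.000783;  (1·δΔT/ΔT)² = (1×0.0681)² = 0.00464
δQ/Q = √(0.00572) = 0.0756
Q = 16400 J, so δQ = 0.0756 × 16400 = 1240 J.

16400 ± 1240 J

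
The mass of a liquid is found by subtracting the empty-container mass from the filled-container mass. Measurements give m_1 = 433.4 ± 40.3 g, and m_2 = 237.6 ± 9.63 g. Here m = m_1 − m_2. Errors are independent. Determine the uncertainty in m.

41.4 g

Absolute uncertainties add in quadrature for a linear combination:
  (δm_1)² = 1620;  (δm_2)² = 92.7
δm = √(1720) = 41.4 g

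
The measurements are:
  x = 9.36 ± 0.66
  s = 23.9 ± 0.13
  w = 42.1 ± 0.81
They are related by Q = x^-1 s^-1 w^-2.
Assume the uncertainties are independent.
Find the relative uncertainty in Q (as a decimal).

0.0805

Each factor contributes (exponent × relative error)² to (δQ/Q)²:
  (-1·δx/x)² = (-1×0.0705)² = 0.00497;  (-1·δs/s)² = (-1×0.00544)² = 2.96e-05;  (-2·δw/w)² = (-2×0.0192)² = 0.00148
δQ/Q = √(0.00648) = 0.0805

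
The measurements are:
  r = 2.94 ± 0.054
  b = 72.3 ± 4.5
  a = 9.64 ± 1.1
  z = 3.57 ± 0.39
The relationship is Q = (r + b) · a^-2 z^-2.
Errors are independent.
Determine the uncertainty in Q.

Let u = r + b = 75.2. δu = √(δr² + δb²) = √(0.00292 + 20.2) = 4.50, so δu/u = 0.0598.
Q is then a monomial in u, a, z:
δQ/Q = √((δu/u)² + (-2·δa/a)² + (-2·δz/z)²) = √(0.00358 + 0.0521 + 0.0477) = 0.322
Q = 0.0635, so δQ = 0.322 × 0.0635 = 0.0204.

0.0204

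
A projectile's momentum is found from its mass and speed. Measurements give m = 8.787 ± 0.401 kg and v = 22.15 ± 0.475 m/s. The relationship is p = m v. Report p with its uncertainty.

194.6 ± 9.81 kg·m/s

Relative error in a monomial: (δp/p)² = Σ (nᵢ · δxᵢ/xᵢ)².
  (1·δm/m)² = (1×0.0456)² = 0.00208;  (1·δv/v)² = (1×0.0214)² = 0.000460
δp/p = √(0.00254) = 0.0504
p = 194.6 kg·m/s, so δp = 0.0504 × 194.6 = 9.81 kg·m/s.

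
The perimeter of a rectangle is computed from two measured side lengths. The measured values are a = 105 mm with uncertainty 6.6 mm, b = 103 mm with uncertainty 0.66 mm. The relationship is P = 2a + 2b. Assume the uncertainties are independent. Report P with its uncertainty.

P is a linear combination, so absolute uncertainties add in quadrature:
  (2·δa)² = 174;  (2·δb)² = 1.74
δP = √(176) = 13.3 mm
P = 416 mm.

416 ± 13.3 mm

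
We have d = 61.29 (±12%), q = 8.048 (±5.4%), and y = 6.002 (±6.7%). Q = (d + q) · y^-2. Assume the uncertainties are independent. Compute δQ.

Let u = d + q = 69.34. δu = √(δd² + δq²) = √(54.1 + 0.189) = 7.37, so δu/u = 0.106.
Q is then a monomial in u, y:
δQ/Q = √((δu/u)² + (-2·δy/y)²) = √(0.0113 + 0.0180) = 0.171
Q = 1.925, so δQ = 0.171 × 1.925 = 0.329.

0.329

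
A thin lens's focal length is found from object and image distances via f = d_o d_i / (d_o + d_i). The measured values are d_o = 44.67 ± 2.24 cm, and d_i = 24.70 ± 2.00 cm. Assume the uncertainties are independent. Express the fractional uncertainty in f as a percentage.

∂f/∂d_o = (d_i/(d_o+d_i))² = 0.127;  ∂f/∂d_i = (d_o/(d_o+d_i))² = 0.415
δf = √((∂f/∂d_o · δd_o)² + (∂f/∂d_i · δd_i)²) = √(0.0806 + 0.688) = 0.877 cm
f = 15.91 cm, so δf/f = 0.877/15.91 = 0.0551.

5.51%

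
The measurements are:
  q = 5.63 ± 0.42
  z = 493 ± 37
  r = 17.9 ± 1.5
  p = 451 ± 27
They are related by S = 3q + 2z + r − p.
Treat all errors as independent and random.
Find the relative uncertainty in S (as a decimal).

For a sum/difference, combine absolute errors in quadrature:
  (3·δq)² = 1.59;  (2·δz)² = 5480;  (δr)² = 2.25;  (δp)² = 729
δS = √(6210) = 78.8
S = 570, so δS/S = 78.8/570 = 0.138.

0.138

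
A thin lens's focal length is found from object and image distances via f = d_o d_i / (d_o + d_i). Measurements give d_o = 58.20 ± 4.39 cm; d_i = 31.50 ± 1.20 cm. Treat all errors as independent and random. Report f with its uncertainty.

20.44 ± 0.740 cm

∂f/∂d_o = (d_i/(d_o+d_i))² = 0.123;  ∂f/∂d_i = (d_o/(d_o+d_i))² = 0.421
δf = √((∂f/∂d_o · δd_o)² + (∂f/∂d_i · δd_i)²) = √(0.293 + 0.255) = 0.740 cm
f = 20.44 cm.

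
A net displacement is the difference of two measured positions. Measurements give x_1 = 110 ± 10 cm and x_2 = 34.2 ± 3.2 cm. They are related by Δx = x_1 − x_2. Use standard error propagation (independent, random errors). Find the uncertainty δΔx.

For a sum/difference, combine absolute errors in quadrature:
  (δx_1)² = 100;  (δx_2)² = 10.2
δΔx = √(110) = 10.5 cm

10.5 cm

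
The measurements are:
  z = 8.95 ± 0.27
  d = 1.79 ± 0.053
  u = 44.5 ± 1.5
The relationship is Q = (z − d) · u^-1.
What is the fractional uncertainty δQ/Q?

0.0511

Let w = z − d = 7.16. δw = √(δz² + δd²) = √(0.0729 + 0.00281) = 0.275, so δw/w = 0.0384.
Q is then a monomial in w, u:
δQ/Q = √((δw/w)² + (-1·δu/u)²) = √(0.00148 + 0.00114) = 0.0511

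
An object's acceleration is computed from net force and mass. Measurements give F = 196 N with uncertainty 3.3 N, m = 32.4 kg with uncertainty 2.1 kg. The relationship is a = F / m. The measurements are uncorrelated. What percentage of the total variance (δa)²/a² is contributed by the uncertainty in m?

(δa/a)² = (1·δF/F)² + (-1·δm/m)²
  F term: (1×0.0168)² = 0.000283
  m term: (-1×0.0648)² = 0.00420
Total = 0.00448. Share from m = 0.00420/0.00448 = 0.937.

93.7%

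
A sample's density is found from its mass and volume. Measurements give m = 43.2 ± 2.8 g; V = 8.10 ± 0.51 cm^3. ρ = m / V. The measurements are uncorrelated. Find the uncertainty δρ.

Each factor contributes (exponent × relative error)² to (δρ/ρ)²:
  (1·δm/m)² = (1×0.0648)² = 0.00420;  (-1·δV/V)² = (-1×0.0630)² = 0.00396
δρ/ρ = √(0.00817) = 0.0904
ρ = 5.33 g/cm^3, so δρ = 0.0904 × 5.33 = 0.482 g/cm^3.

0.482 g/cm^3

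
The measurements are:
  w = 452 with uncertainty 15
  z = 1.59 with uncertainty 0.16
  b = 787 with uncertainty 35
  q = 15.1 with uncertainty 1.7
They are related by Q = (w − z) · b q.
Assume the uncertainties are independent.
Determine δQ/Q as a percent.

Let u = w − z = 450. δu = √(δw² + δz²) = √(225 + 0.0256) = 15.0, so δu/u = 0.0333.
Q is then a monomial in u, b, q:
δQ/Q = √((δu/u)² + (1·δb/b)² + (1·δq/q)²) = √(0.00111 + 0.00198 + 0.0127) = 0.126

12.6%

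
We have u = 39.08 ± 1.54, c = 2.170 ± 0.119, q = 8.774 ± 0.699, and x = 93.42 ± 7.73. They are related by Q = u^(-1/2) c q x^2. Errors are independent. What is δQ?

Relative error in a monomial: (δQ/Q)² = Σ (nᵢ · δxᵢ/xᵢ)².
  (−½·δu/u)² = (-0.5×0.0394)² = 0.000388;  (1·δc/c)² = (1×0.0548)² = 0.00301;  (1·δq/q)² = (1×0.0797)² = 0.00635;  (2·δx/x)² = (2×0.0827)² = 0.0274
δQ/Q = √(0.0371) = 0.193
Q = 26580, so δQ = 0.193 × 26580 = 5120.

5120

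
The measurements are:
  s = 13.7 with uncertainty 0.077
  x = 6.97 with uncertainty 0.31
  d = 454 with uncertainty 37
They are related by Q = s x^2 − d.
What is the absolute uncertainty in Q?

69.9

Let p = s·x^2 = 666. δp/p = √((1·δs/s)² + (2·δx/x)²) = √(3.16e-05 + 0.00791) = 0.0891, so δp = 59.3.
Q = p − d: δQ = √(δp² + δd²) = √(3520 + 1370) = 69.9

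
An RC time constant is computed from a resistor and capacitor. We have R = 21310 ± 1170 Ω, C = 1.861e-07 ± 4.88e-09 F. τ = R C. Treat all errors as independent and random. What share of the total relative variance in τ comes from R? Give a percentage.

(δτ/τ)² = (1·δR/R)² + (1·δC/C)²
  R term: (1×0.0549)² = 0.00301
  C term: (1×0.0262)² = 0.000688
Total = 0.00370. Share from R = 0.00301/0.00370 = 0.814.

81.4%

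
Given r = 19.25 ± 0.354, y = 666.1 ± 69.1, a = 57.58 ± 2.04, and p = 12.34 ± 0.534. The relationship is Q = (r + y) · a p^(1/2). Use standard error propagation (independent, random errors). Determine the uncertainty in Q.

Let u = r + y = 685.4. δu = √(δr² + δy²) = √(0.125 + 4770) = 69.1, so δu/u = 0.101.
Q is then a monomial in u, a, p:
δQ/Q = √((δu/u)² + (1·δa/a)² + (½·δp/p)²) = √(0.0102 + 0.00126 + 0.000468) = 0.109
Q = 138600, so δQ = 0.109 × 138600 = 15100.

15100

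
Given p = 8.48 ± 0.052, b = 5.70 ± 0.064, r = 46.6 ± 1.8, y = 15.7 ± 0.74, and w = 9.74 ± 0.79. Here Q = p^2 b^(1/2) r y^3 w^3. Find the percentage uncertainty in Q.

Products/powers → add relative errors in quadrature, weighted by exponent:
  (2·δp/p)² = (2×0.00613)² = 0.000150;  (½·δb/b)² = (0.5×0.0112)² = 3.15e-05;  (1·δr/r)² = (1×0.0386)² = 0.00149;  (3·δy/y)² = (3×0.0471)² = 0.0200;  (3·δw/w)² = (3×0.0811)² = 0.0592
δQ/Q = √(0.0809) = 0.284

28.4%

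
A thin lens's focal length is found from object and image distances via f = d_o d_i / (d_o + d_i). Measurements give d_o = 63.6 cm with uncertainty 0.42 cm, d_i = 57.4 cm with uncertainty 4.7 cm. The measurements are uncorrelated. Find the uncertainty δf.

∂f/∂d_o = (d_i/(d_o+d_i))² = 0.225;  ∂f/∂d_i = (d_o/(d_o+d_i))² = 0.276
δf = √((∂f/∂d_o · δd_o)² + (∂f/∂d_i · δd_i)²) = √(0.00893 + 1.69) = 1.30 cm

1.30 cm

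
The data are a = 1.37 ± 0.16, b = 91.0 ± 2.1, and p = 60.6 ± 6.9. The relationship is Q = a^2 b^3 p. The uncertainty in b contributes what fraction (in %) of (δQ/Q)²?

(δQ/Q)² = (2·δa/a)² + (3·δb/b)² + (1·δp/p)²
  a term: (2×0.117)² = 0.0546
  b term: (3×0.0231)² = 0.00479
  p term: (1×0.114)² = 0.0130
Total = 0.0723. Share from b = 0.00479/0.0723 = 0.0663.

6.63%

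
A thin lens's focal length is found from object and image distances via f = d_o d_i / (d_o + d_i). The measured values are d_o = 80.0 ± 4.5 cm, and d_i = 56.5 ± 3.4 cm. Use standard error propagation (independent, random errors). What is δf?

∂f/∂d_o = (d_i/(d_o+d_i))² = 0.171;  ∂f/∂d_i = (d_o/(d_o+d_i))² = 0.343
δf = √((∂f/∂d_o · δd_o)² + (∂f/∂d_i · δd_i)²) = √(0.594 + 1.36) = 1.40 cm

1.40 cm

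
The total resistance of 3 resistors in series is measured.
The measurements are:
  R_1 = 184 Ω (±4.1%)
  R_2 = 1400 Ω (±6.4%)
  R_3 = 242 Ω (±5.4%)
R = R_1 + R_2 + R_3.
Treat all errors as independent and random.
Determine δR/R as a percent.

Absolute uncertainties add in quadrature for a linear combination:
  (δR_1)² = 56.9;  (δR_2)² = 8030;  (δR_3)² = 171
δR = √(8260) = 90.9 Ω
R = 1830 Ω, so δR/R = 90.9/1830 = 0.0498.

4.98%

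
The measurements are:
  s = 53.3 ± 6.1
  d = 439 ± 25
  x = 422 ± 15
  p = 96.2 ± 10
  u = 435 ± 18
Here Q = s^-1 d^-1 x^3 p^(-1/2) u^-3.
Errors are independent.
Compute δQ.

For a monomial Q ∝ s^-1, d^-1, x^3, p^(-1/2), u^-3, fractional errors add in quadrature:
  (-1·δs/s)² = (-1×0.114)² = 0.0131;  (-1·δd/d)² = (-1×0.0569)² = 0.00324;  (3·δx/x)² = (3×0.0355)² = 0.0114;  (−½·δp/p)² = (-0.5×0.104)² = 0.00270;  (-3·δu/u)² = (-3×0.0414)² = 0.0154
δQ/Q = √(0.0458) = 0.214
Q = 3.98e-06, so δQ = 0.214 × 3.98e-06 = 8.52e-07.

8.52e-07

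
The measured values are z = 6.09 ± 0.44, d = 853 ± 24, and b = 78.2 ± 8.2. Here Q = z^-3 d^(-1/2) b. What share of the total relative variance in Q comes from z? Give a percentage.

(δQ/Q)² = (-3·δz/z)² + (−½·δd/d)² + (1·δb/b)²
  z term: (-3×0.0722)² = 0.0470
  d term: (-0.5×0.0281)² = 0.000198
  b term: (1×0.105)² = 0.0110
Total = 0.0582. Share from z = 0.0470/0.0582 = 0.808.

80.8%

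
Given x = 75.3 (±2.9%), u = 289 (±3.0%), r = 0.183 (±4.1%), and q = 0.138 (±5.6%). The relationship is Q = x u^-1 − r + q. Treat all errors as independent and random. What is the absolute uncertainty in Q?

Let p = x·u^-1 = 0.261. δp/p = √((1·δx/x)² + (-1·δu/u)²) = √(0.000841 + 0.000900) = 0.0417, so δp = 0.0109.
Q = p − r + q: δQ = √(δp² + δr² + δq²) = √(0.000118 + 5.63e-05 + 5.97e-05) = 0.0153

0.0153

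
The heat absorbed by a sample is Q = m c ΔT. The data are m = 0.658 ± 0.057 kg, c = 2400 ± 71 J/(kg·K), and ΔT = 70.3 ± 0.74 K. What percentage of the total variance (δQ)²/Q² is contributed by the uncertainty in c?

10.3%

(δQ/Q)² = (1·δm/m)² + (1·δc/c)² + (1·δΔT/ΔT)²
  m term: (1×0.0866)² = 0.00750
  c term: (1×0.0296)² = 0.000875
  ΔT term: (1×0.0105)² = 0.000111
Total = 0.00849. Share from c = 0.000875/0.00849 = 0.103.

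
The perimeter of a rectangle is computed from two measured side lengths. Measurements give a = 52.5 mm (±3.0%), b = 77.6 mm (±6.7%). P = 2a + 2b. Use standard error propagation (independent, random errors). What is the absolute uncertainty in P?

Absolute uncertainties add in quadrature for a linear combination:
  (2·δa)² = 9.92;  (2·δb)² = 108
δP = √(118) = 10.9 mm

10.9 mm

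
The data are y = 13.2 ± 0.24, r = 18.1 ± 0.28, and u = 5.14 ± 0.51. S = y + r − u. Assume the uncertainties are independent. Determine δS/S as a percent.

Each term contributes (cᵢ δxᵢ)² to (δS)²:
  (δy)² = 0.0576;  (δr)² = 0.0784;  (δu)² = 0.260
δS = √(0.396) = 0.629
S = 26.2, so δS/S = 0.629/26.2 = 0.0241.

2.41%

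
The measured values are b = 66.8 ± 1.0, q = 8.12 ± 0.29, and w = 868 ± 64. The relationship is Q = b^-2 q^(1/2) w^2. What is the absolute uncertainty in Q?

72.9

Products/powers → add relative errors in quadrature, weighted by exponent:
  (-2·δb/b)² = (-2×0.0150)² = 0.000896;  (½·δq/q)² = (0.5×0.0357)² = 0.000319;  (2·δw/w)² = (2×0.0737)² = 0.0217
δQ/Q = √(0.0230) = 0.152
Q = 481, so δQ = 0.152 × 481 = 72.9.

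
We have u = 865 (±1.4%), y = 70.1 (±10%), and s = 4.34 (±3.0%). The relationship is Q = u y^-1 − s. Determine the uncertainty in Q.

1.25

Let p = u·y^-1 = 12.3. δp/p = √((1·δu/u)² + (-1·δy/y)²) = √(0.000196 + 0.0100) = 0.101, so δp = 1.25.
Q = p − s: δQ = √(δp² + δs²) = √(1.55 + 0.0170) = 1.25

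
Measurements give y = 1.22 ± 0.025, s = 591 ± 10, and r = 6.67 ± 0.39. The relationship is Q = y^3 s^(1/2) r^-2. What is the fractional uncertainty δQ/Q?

Since Q is a product/quotient, work with relative uncertainties:
  (3·δy/y)² = (3×0.0205)² = 0.00378;  (½·δs/s)² = (0.5×0.0169)² = 7.16e-05;  (-2·δr/r)² = (-2×0.0585)² = 0.0137
δQ/Q = √(0.0175) = 0.132

0.132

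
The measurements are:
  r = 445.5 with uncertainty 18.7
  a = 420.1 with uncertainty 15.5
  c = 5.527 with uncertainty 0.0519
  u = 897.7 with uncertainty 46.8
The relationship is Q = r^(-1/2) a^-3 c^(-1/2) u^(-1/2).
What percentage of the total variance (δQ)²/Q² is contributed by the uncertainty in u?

(δQ/Q)² = (−½·δr/r)² + (-3·δa/a)² + (−½·δc/c)² + (−½·δu/u)²
  r term: (-0.5×0.0420)² = 0.000440
  a term: (-3×0.0369)² = 0.0123
  c term: (-0.5×0.00939)² = 2.2e-05
  u term: (-0.5×0.0521)² = 0.000679
Total = 0.0134. Share from u = 0.000679/0.0134 = 0.0507.

5.07%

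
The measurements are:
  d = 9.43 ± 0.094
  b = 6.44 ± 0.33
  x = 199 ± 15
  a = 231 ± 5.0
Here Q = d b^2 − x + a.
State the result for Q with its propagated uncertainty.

Let p = d·b^2 = 391. δp/p = √((1·δd/d)² + (2·δb/b)²) = √(9.94e-05 + 0.0105) = 0.103, so δp = 40.3.
Q = p − x + a: δQ = √(δp² + δx² + δa²) = √(1620 + 225 + 25.0) = 43.3
Q = 423.

423 ± 43.3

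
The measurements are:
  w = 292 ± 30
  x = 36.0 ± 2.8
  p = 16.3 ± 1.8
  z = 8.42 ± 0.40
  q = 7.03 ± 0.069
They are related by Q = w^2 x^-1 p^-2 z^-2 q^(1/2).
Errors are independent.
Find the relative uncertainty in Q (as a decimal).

0.326

Q is a product of powers, so relative uncertainties combine in quadrature:
  (2·δw/w)² = (2×0.103)² = 0.0422;  (-1·δx/x)² = (-1×0.0778)² = 0.00605;  (-2·δp/p)² = (-2×0.110)² = 0.0488;  (-2·δz/z)² = (-2×0.0475)² = 0.00903;  (½·δq/q)² = (0.5×0.00982)² = 2.41e-05
δQ/Q = √(0.106) = 0.326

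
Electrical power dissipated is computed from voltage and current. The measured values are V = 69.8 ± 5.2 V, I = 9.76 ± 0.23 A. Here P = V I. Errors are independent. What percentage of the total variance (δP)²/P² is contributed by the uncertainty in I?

(δP/P)² = (1·δV/V)² + (1·δI/I)²
  V term: (1×0.0745)² = 0.00555
  I term: (1×0.0236)² = 0.000555
Total = 0.00611. Share from I = 0.000555/0.00611 = 0.0910.

9.10%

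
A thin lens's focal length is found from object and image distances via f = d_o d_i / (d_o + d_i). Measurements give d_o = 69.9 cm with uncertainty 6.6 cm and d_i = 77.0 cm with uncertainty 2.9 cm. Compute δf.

1.93 cm

∂f/∂d_o = (d_i/(d_o+d_i))² = 0.275;  ∂f/∂d_i = (d_o/(d_o+d_i))² = 0.226
δf = √((∂f/∂d_o · δd_o)² + (∂f/∂d_i · δd_i)²) = √(3.29 + 0.431) = 1.93 cm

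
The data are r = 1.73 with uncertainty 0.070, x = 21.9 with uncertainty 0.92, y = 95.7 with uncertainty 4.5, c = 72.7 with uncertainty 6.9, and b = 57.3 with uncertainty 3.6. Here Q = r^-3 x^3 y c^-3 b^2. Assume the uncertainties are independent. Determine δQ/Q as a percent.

For a monomial Q ∝ r^-3, x^3, y, c^-3, b^2, fractional errors add in quadrature:
  (-3·δr/r)² = (-3×0.0405)² = 0.0147;  (3·δx/x)² = (3×0.0420)² = 0.0159;  (1·δy/y)² = (1×0.0470)² = 0.00221;  (-3·δc/c)² = (-3×0.0949)² = 0.0811;  (2·δb/b)² = (2×0.0628)² = 0.0158
δQ/Q = √(0.130) = 0.360

36.0%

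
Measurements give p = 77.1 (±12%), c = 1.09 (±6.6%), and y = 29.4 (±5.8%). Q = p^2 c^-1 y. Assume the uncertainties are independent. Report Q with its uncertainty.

(1.60 ± 0.410) × 10^5

Each factor contributes (exponent × relative error)² to (δQ/Q)²:
  (2·δp/p)² = (2×0.120)² = 0.0576;  (-1·δc/c)² = (-1×0.0660)² = 0.00436;  (1·δy/y)² = (1×0.0580)² = 0.00336
δQ/Q = √(0.0653) = 0.256
Q = 1.6e+05, so δQ = 0.256 × 1.6e+05 = 41000.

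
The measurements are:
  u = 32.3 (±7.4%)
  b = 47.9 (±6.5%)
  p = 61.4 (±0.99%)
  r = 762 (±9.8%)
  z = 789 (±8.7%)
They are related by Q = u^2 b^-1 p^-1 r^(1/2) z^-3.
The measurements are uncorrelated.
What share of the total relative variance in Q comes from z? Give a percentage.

(δQ/Q)² = (2·δu/u)² + (-1·δb/b)² + (-1·δp/p)² + (½·δr/r)² + (-3·δz/z)²
  u term: (2×0.0740)² = 0.0219
  b term: (-1×0.0650)² = 0.00423
  p term: (-1×0.00990)² = 9.8e-05
  r term: (0.5×0.0980)² = 0.00240
  z term: (-3×0.0870)² = 0.0681
Total = 0.0967. Share from z = 0.0681/0.0967 = 0.704.

70.4%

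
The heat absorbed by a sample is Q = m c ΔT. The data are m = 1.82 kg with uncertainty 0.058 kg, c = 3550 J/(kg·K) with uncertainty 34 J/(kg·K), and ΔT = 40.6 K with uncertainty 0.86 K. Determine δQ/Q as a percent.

Products/powers → add relative errors in quadrature, weighted by exponent:
  (1·δm/m)² = (1×0.0319)² = 0.00102;  (1·δc/c)² = (1×0.00958)² = 9.17e-05;  (1·δΔT/ΔT)² = (1×0.0212)² = 0.000449
δQ/Q = √(0.00156) = 0.0394

3.94%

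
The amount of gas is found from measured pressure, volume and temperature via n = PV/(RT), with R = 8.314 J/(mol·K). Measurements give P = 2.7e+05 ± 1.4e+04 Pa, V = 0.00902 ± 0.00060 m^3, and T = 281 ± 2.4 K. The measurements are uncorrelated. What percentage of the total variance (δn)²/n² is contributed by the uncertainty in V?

(δn/n)² = (1·δP/P)² + (1·δV/V)² + (-1·δT/T)²
  P term: (1×0.0519)² = 0.00269
  V term: (1×0.0665)² = 0.00442
  T term: (-1×0.00854)² = 7.29e-05
Total = 0.00719. Share from V = 0.00442/0.00719 = 0.616.

61.6%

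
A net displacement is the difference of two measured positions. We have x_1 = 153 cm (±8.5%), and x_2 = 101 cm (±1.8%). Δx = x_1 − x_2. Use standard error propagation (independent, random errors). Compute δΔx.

Δx is a linear combination, so absolute uncertainties add in quadrature:
  (δx_1)² = 169;  (δx_2)² = 3.31
δΔx = √(172) = 13.1 cm

13.1 cm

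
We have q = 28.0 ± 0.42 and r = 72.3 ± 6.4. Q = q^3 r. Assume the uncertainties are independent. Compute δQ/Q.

0.0993

Since Q is a product/quotient, work with relative uncertainties:
  (3·δq/q)² = (3×0.0150)² = 0.00202;  (1·δr/r)² = (1×0.0885)² = 0.00784
δQ/Q = √(0.00986) = 0.0993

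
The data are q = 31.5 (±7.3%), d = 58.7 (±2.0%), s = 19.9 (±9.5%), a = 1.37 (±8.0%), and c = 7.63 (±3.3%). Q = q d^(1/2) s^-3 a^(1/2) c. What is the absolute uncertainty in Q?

0.0817

Since Q is a product/quotient, work with relative uncertainties:
  (1·δq/q)² = (1×0.0730)² = 0.00533;  (½·δd/d)² = (0.5×0.0200)² = 0.000100;  (-3·δs/s)² = (-3×0.0950)² = 0.0812;  (½·δa/a)² = (0.5×0.0800)² = 0.00160;  (1·δc/c)² = (1×0.0330)² = 0.00109
δQ/Q = √(0.0893) = 0.299
Q = 0.273, so δQ = 0.299 × 0.273 = 0.0817.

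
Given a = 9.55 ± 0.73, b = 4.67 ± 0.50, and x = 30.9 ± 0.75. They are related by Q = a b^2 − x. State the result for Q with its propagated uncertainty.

177 ± 47.4

Let p = a·b^2 = 208. δp/p = √((1·δa/a)² + (2·δb/b)²) = √(0.00584 + 0.0459) = 0.227, so δp = 47.4.
Q = p − x: δQ = √(δp² + δx²) = √(2240 + 0.562) = 47.4
Q = 177.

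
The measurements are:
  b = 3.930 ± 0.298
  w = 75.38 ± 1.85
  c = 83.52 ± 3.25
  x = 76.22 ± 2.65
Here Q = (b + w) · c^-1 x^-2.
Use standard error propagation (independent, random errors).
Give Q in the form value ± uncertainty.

Let u = b + w = 79.31. δu = √(δb² + δw²) = √(0.0888 + 3.42) = 1.87, so δu/u = 0.0236.
Q is then a monomial in u, c, x:
δQ/Q = √((δu/u)² + (-1·δc/c)² + (-2·δx/x)²) = √(0.000558 + 0.00151 + 0.00484) = 0.0831
Q = 0.0001635, so δQ = 0.0831 × 0.0001635 = 1.36e-05.

(1.635 ± 0.136) × 10^-4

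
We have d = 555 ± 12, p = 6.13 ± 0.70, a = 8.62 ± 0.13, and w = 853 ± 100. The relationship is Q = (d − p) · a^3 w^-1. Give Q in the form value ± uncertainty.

412 ± 52.6

Let u = d − p = 549. δu = √(δd² + δp²) = √(144 + 0.490) = 12.0, so δu/u = 0.0219.
Q is then a monomial in u, a, w:
δQ/Q = √((δu/u)² + (3·δa/a)² + (-1·δw/w)²) = √(0.000480 + 0.00205 + 0.0137) = 0.128
Q = 412, so δQ = 0.128 × 412 = 52.6.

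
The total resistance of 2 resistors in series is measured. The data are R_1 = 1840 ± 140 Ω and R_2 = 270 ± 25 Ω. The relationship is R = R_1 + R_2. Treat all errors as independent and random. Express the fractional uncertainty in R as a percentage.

6.74%

For a sum/difference, combine absolute errors in quadrature:
  (δR_1)² = 19600;  (δR_2)² = 625
δR = √(20200) = 142 Ω
R = 2110 Ω, so δR/R = 142/2110 = 0.0674.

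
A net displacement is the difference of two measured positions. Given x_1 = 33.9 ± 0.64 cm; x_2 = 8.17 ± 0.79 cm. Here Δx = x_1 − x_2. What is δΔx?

Absolute uncertainties add in quadrature for a linear combination:
  (δx_1)² = 0.410;  (δx_2)² = 0.624
δΔx = √(1.03) = 1.02 cm

1.02 cm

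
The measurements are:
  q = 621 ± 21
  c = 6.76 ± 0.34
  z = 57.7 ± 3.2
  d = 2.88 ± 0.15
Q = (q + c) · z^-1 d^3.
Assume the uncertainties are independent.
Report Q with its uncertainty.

260 ± 44.0

Let u = q + c = 628. δu = √(δq² + δc²) = √(441 + 0.116) = 21.0, so δu/u = 0.0335.
Q is then a monomial in u, z, d:
δQ/Q = √((δu/u)² + (-1·δz/z)² + (3·δd/d)²) = √(0.00112 + 0.00308 + 0.0244) = 0.169
Q = 260, so δQ = 0.169 × 260 = 44.0.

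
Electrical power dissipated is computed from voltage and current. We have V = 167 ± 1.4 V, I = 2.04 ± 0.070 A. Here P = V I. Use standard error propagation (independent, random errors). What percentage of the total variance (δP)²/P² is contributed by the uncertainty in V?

(δP/P)² = (1·δV/V)² + (1·δI/I)²
  V term: (1×0.00838)² = 7.03e-05
  I term: (1×0.0343)² = 0.00118
Total = 0.00125. Share from V = 7.03e-05/0.00125 = 0.0563.

5.63%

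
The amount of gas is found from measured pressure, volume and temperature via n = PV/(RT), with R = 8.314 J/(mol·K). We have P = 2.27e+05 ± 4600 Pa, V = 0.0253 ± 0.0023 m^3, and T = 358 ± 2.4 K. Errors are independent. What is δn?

0.180 mol

Relative error in a monomial: (δn/n)² = Σ (nᵢ · δxᵢ/xᵢ)².
  (1·δP/P)² = (1×0.0203)² = 0.000411;  (1·δV/V)² = (1×0.0909)² = 0.00826;  (-1·δT/T)² = (-1×0.00670)² = 4.49e-05
δn/n = √(0.00872) = 0.0934
n = 1.93 mol, so δn = 0.0934 × 1.93 = 0.180 mol.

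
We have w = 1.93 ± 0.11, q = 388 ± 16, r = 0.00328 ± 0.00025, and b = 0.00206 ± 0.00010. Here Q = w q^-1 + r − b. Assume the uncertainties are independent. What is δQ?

Let p = w·q^-1 = 0.00497. δp/p = √((1·δw/w)² + (-1·δq/q)²) = √(0.00325 + 0.00170) = 0.0703, so δp = 0.000350.
Q = p + r − b: δQ = √(δp² + δr² + δb²) = √(1.22e-07 + 6.25e-08 + 1e-08) = 0.000442

0.000442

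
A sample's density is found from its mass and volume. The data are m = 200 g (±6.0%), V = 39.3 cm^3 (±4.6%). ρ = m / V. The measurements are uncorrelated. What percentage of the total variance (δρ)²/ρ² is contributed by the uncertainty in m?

(δρ/ρ)² = (1·δm/m)² + (-1·δV/V)²
  m term: (1×0.0600)² = 0.00360
  V term: (-1×0.0460)² = 0.00212
Total = 0.00572. Share from m = 0.00360/0.00572 = 0.630.

63.0%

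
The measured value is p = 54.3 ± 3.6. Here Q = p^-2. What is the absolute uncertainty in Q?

Q ∝ p^-2, so δQ/Q = |-2| · δp/p = 2 × 0.0663 = 0.133.
Q = 0.000339, so δQ = 0.133 × 0.000339 = 4.5e-05.

4.5e-05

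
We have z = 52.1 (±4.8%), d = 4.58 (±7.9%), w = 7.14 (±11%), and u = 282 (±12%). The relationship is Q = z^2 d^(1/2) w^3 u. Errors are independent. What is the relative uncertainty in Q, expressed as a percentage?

Since Q is a product/quotient, work with relative uncertainties:
  (2·δz/z)² = (2×0.0480)² = 0.00922;  (½·δd/d)² = (0.5×0.0790)² = 0.00156;  (3·δw/w)² = (3×0.110)² = 0.109;  (1·δu/u)² = (1×0.120)² = 0.0144
δQ/Q = √(0.134) = 0.366

36.6%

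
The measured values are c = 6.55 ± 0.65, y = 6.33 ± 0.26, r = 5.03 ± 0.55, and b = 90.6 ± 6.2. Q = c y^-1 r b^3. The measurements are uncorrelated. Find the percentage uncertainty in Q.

25.6%

Q is a product of powers, so relative uncertainties combine in quadrature:
  (1·δc/c)² = (1×0.0992)² = 0.00985;  (-1·δy/y)² = (-1×0.0411)² = 0.00169;  (1·δr/r)² = (1×0.109)² = 0.0120;  (3·δb/b)² = (3×0.0684)² = 0.0421
δQ/Q = √(0.0656) = 0.256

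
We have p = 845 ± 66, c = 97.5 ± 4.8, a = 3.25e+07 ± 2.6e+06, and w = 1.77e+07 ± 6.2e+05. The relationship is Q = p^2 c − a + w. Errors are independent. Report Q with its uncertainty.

Let h = p^2·c = 6.96e+07. δh/h = √((2·δp/p)² + (1·δc/c)²) = √(0.0244 + 0.00242) = 0.164, so δh = 1.14e+07.
Q = h − a + w: δQ = √(δh² + δa² + δw²) = √(1.3e+14 + 6.76e+12 + 3.84e+11) = 1.17e+07
Q = 5.48e+07.

(5.48 ± 1.17) × 10^7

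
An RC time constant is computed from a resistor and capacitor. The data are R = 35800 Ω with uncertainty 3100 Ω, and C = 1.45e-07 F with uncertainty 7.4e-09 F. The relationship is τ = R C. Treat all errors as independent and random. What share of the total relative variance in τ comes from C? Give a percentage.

(δτ/τ)² = (1·δR/R)² + (1·δC/C)²
  R term: (1×0.0866)² = 0.00750
  C term: (1×0.0510)² = 0.00260
Total = 0.0101. Share from C = 0.00260/0.0101 = 0.258.

25.8%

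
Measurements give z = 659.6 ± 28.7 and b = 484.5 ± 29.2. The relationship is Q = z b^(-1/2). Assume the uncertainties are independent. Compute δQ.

1.59

For a monomial Q ∝ z, b^(-1/2), fractional errors add in quadrature:
  (1·δz/z)² = (1×0.0435)² = 0.00189;  (−½·δb/b)² = (-0.5×0.0603)² = 0.000908
δQ/Q = √(0.00280) = 0.0529
Q = 29.97, so δQ = 0.0529 × 29.97 = 1.59.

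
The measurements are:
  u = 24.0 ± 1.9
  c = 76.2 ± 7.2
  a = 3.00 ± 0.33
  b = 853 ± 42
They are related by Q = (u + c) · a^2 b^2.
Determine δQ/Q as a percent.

Let w = u + c = 100. δw = √(δu² + δc²) = √(3.61 + 51.8) = 7.45, so δw/w = 0.0743.
Q is then a monomial in w, a, b:
δQ/Q = √((δw/w)² + (2·δa/a)² + (2·δb/b)²) = √(0.00552 + 0.0484 + 0.00970) = 0.252

25.2%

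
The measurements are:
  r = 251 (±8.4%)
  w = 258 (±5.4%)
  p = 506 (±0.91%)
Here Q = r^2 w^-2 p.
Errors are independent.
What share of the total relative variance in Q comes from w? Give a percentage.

29.2%

(δQ/Q)² = (2·δr/r)² + (-2·δw/w)² + (1·δp/p)²
  r term: (2×0.0840)² = 0.0282
  w term: (-2×0.0540)² = 0.0117
  p term: (1×0.00910)² = 8.28e-05
Total = 0.0400. Share from w = 0.0117/0.0400 = 0.292.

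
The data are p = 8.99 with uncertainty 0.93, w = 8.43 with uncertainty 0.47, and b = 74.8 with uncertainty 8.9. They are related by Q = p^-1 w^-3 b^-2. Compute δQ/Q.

Q is a product of powers, so relative uncertainties combine in quadrature:
  (-1·δp/p)² = (-1×0.103)² = 0.0107;  (-3·δw/w)² = (-3×0.0558)² = 0.0280;  (-2·δb/b)² = (-2×0.119)² = 0.0566
δQ/Q = √(0.0953) = 0.309

0.309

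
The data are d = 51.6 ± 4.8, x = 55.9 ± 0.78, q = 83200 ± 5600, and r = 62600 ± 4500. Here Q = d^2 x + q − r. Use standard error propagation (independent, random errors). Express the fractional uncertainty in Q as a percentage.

Let p = d^2·x = 1.49e+05. δp/p = √((2·δd/d)² + (1·δx/x)²) = √(0.0346 + 0.000195) = 0.187, so δp = 27800.
Q = p + q − r: δQ = √(δp² + δq² + δr²) = √(7.71e+08 + 3.14e+07 + 2.02e+07) = 28700
Q = 1.69e+05, so δQ/Q = 28700/1.69e+05 = 0.169.

16.9%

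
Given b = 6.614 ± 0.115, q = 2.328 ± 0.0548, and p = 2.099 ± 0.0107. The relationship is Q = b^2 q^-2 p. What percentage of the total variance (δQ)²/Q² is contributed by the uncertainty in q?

64.2%

(δQ/Q)² = (2·δb/b)² + (-2·δq/q)² + (1·δp/p)²
  b term: (2×0.0174)² = 0.00121
  q term: (-2×0.0235)² = 0.00222
  p term: (1×0.00510)² = 2.6e-05
Total = 0.00345. Share from q = 0.00222/0.00345 = 0.642.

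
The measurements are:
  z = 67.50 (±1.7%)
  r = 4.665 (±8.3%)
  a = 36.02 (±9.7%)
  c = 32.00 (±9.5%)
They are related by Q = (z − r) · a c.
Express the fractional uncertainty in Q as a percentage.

13.7%

Let u = z − r = 62.84. δu = √(δz² + δr²) = √(1.32 + 0.150) = 1.21, so δu/u = 0.0193.
Q is then a monomial in u, a, c:
δQ/Q = √((δu/u)² + (1·δa/a)² + (1·δc/c)²) = √(0.000371 + 0.00941 + 0.00903) = 0.137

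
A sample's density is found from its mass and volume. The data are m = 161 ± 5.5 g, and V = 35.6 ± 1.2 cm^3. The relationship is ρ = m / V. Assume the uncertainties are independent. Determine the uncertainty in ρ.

ρ is a product of powers, so relative uncertainties combine in quadrature:
  (1·δm/m)² = (1×0.0342)² = 0.00117;  (-1·δV/V)² = (-1×0.0337)² = 0.00114
δρ/ρ = √(0.00230) = 0.0480
ρ = 4.52 g/cm^3, so δρ = 0.0480 × 4.52 = 0.217 g/cm^3.

0.217 g/cm^3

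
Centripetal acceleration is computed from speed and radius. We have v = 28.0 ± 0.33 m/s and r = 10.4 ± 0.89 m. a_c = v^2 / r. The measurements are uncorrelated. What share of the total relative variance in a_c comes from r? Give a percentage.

92.9%

(δa_c/a_c)² = (2·δv/v)² + (-1·δr/r)²
  v term: (2×0.0118)² = 0.000556
  r term: (-1×0.0856)² = 0.00732
Total = 0.00788. Share from r = 0.00732/0.00788 = 0.929.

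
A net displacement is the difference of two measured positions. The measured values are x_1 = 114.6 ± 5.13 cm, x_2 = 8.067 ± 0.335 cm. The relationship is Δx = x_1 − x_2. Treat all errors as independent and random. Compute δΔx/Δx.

0.0483

For a sum/difference, combine absolute errors in quadrature:
  (δx_1)² = 26.3;  (δx_2)² = 0.112
δΔx = √(26.4) = 5.14 cm
Δx = 106.5 cm, so δΔx/Δx = 5.14/106.5 = 0.0483.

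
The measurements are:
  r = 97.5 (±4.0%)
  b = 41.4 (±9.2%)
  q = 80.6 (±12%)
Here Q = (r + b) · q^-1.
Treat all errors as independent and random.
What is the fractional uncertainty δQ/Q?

Let u = r + b = 139. δu = √(δr² + δb²) = √(15.2 + 14.5) = 5.45, so δu/u = 0.0392.
Q is then a monomial in u, q:
δQ/Q = √((δu/u)² + (-1·δq/q)²) = √(0.00154 + 0.0144) = 0.126

0.126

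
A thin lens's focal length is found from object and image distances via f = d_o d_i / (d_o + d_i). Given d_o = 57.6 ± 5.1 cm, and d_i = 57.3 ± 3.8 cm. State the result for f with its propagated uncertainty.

∂f/∂d_o = (d_i/(d_o+d_i))² = 0.249;  ∂f/∂d_i = (d_o/(d_o+d_i))² = 0.251
δf = √((∂f/∂d_o · δd_o)² + (∂f/∂d_i · δd_i)²) = √(1.61 + 0.912) = 1.59 cm
f = 28.7 cm.

28.7 ± 1.59 cm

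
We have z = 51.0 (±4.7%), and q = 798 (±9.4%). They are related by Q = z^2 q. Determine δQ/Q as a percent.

Since Q is a product/quotient, work with relative uncertainties:
  (2·δz/z)² = (2×0.0470)² = 0.00884;  (1·δq/q)² = (1×0.0940)² = 0.00884
δQ/Q = √(0.0177) = 0.133

13.3%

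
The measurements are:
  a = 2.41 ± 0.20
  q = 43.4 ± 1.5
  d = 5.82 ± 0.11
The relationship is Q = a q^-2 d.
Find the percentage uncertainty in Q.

Each factor contributes (exponent × relative error)² to (δQ/Q)²:
  (1·δa/a)² = (1×0.0830)² = 0.00689;  (-2·δq/q)² = (-2×0.0346)² = 0.00478;  (1·δd/d)² = (1×0.0189)² = 0.000357
δQ/Q = √(0.0120) = 0.110

11.0%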